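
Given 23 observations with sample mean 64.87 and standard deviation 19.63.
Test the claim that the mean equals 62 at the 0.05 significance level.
One-sample t-test:
H₀: μ = 62
H₁: μ ≠ 62
df = n - 1 = 22
t = (x̄ - μ₀) / (s/√n) = (64.87 - 62) / (19.63/√23) = 0.701
p-value = 0.4905

Since p-value > α = 0.05, we fail to reject H₀.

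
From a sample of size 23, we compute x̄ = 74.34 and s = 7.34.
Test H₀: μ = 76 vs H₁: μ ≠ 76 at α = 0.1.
One-sample t-test:
H₀: μ = 76
H₁: μ ≠ 76
df = n - 1 = 22
t = (x̄ - μ₀) / (s/√n) = (74.34 - 76) / (7.34/√23) = -1.085
p-value = 0.2898

Since p-value > α = 0.1, we fail to reject H₀.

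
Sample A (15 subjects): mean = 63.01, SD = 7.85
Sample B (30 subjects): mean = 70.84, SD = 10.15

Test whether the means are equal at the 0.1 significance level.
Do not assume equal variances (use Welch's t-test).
Welch's two-sample t-test:
H₀: μ₁ = μ₂
H₁: μ₁ ≠ μ₂
s₁²/n₁ = 7.85²/15 = 4.1082,  s₂²/n₂ = 10.15²/30 = 3.4341
SE = √(s₁²/n₁ + s₂²/n₂) = √(4.1082 + 3.4341) = 2.7463
df (Welch-Satterthwaite) = (s₁²/n₁ + s₂²/n₂)² / [(s₁²/n₁)²/(n₁-1) + (s₂²/n₂)²/(n₂-1)] ≈ 35.29
t = (x̄₁ - x̄₂) / SE = (63.01 - 70.84) / 2.7463 = -7.83 / 2.7463 = -2.851
p-value = 0.0072

Since p-value < α = 0.1, we reject H₀.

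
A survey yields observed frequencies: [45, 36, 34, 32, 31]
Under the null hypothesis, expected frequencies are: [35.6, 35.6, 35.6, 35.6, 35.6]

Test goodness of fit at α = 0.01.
Chi-square goodness of fit test:
H₀: observed counts match expected distribution
H₁: observed counts differ from expected distribution
df = k - 1 = 4
χ² = Σ(O - E)²/E
   = (45 - 35.6)²/35.6 + (36 - 35.6)²/35.6 + (34 - 35.6)²/35.6 + (32 - 35.6)²/35.6 + (31 - 35.6)²/35.6
   = 2.482 + 0.004 + 0.072 + 0.364 + 0.594
   = 3.52
p-value = 0.4753

Since p-value > α = 0.01, we fail to reject H₀.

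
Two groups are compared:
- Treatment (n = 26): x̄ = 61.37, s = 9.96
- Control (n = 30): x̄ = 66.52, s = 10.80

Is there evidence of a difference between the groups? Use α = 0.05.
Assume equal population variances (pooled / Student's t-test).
Student's two-sample t-test (equal variances):
H₀: μ₁ = μ₂
H₁: μ₁ ≠ μ₂
df = n₁ + n₂ - 2 = 54
Pooled variance s_p² = [(n₁-1)s₁² + (n₂-1)s₂²] / (n₁ + n₂ - 2) = [(25)(9.96²) + (29)(10.80²)] / 54 = 108.5667
SE = √(s_p²(1/n₁ + 1/n₂)) = √(108.5667 × (1/26 + 1/30)) = 2.7919
t = (x̄₁ - x̄₂) / SE = (61.37 - 66.52) / 2.7919 = -5.15 / 2.7919 = -1.845
p-value = 0.0706

Since p-value > α = 0.05, we fail to reject H₀.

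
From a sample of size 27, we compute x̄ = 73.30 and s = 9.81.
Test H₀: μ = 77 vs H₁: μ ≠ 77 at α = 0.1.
One-sample t-test:
H₀: μ = 77
H₁: μ ≠ 77
df = n - 1 = 26
t = (x̄ - μ₀) / (s/√n) = (73.30 - 77) / (9.81/√27) = -1.960
p-value = 0.0608

Since p-value < α = 0.1, we reject H₀.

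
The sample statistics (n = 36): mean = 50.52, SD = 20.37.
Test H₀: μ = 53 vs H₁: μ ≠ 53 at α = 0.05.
One-sample t-test:
H₀: μ = 53
H₁: μ ≠ 53
df = n - 1 = 35
t = (x̄ - μ₀) / (s/√n) = (50.52 - 53) / (20.37/√36) = -0.730
p-value = 0.4700

Since p-value > α = 0.05, we fail to reject H₀.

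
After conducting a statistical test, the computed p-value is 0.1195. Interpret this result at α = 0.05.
Since p = 0.1195 > α = 0.05, fail to reject H₀.
There is insufficient evidence to reject the null hypothesis; the result is not statistically significant at the 0.05 level.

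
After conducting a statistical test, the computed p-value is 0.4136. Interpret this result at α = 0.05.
Since p = 0.4136 > α = 0.05, fail to reject H₀.
There is insufficient evidence to reject the null hypothesis; the result is not statistically significant at the 0.05 level.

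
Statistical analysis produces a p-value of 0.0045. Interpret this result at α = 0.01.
Since p = 0.0045 < α = 0.01, reject H₀.
There is sufficient evidence to reject the null hypothesis; the result is statistically significant at the 0.01 level.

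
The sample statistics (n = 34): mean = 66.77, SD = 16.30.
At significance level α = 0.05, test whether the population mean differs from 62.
One-sample t-test:
H₀: μ = 62
H₁: μ ≠ 62
df = n - 1 = 33
t = (x̄ - μ₀) / (s/√n) = (66.77 - 62) / (16.30/√34) = 1.706
p-value = 0.0973

Since p-value > α = 0.05, we fail to reject H₀.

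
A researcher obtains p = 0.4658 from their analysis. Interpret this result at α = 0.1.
Since p = 0.4658 > α = 0.1, fail to reject H₀.
There is insufficient evidence to reject the null hypothesis; the result is not statistically significant at the 0.1 level.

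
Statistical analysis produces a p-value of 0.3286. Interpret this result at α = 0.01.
Since p = 0.3286 > α = 0.01, fail to reject H₀.
There is insufficient evidence to reject the null hypothesis; the result is not statistically significant at the 0.01 level.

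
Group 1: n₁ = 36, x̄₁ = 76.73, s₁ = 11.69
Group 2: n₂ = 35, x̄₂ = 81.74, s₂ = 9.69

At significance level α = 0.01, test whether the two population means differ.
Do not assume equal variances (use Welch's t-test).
Welch's two-sample t-test:
H₀: μ₁ = μ₂
H₁: μ₁ ≠ μ₂
s₁²/n₁ = 11.69²/36 = 3.7960,  s₂²/n₂ = 9.69²/35 = 2.6827
SE = √(s₁²/n₁ + s₂²/n₂) = √(3.7960 + 2.6827) = 2.5453
df (Welch-Satterthwaite) = (s₁²/n₁ + s₂²/n₂)² / [(s₁²/n₁)²/(n₁-1) + (s₂²/n₂)²/(n₂-1)] ≈ 67.33
t = (x̄₁ - x̄₂) / SE = (76.73 - 81.74) / 2.5453 = -5.01 / 2.5453 = -1.968
p-value = 0.0532

Since p-value > α = 0.01, we fail to reject H₀.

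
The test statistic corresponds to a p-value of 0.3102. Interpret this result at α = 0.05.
Since p = 0.3102 > α = 0.05, fail to reject H₀.
There is insufficient evidence to reject the null hypothesis; the result is not statistically significant at the 0.05 level.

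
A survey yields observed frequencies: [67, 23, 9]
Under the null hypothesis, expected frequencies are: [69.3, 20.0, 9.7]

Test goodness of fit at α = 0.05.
Chi-square goodness of fit test:
H₀: observed counts match expected distribution
H₁: observed counts differ from expected distribution
df = k - 1 = 2
χ² = Σ(O - E)²/E
   = (67 - 69.3)²/69.3 + (23 - 20.0)²/20.0 + (9 - 9.7)²/9.7
   = 0.076 + 0.450 + 0.051
   = 0.58
p-value = 0.7494

Since p-value > α = 0.05, we fail to reject H₀.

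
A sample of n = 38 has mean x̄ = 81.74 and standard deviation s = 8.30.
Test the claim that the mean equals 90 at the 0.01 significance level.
One-sample t-test:
H₀: μ = 90
H₁: μ ≠ 90
df = n - 1 = 37
t = (x̄ - μ₀) / (s/√n) = (81.74 - 90) / (8.30/√38) = -6.135
p-value < 0.0001

Since p-value < α = 0.01, we reject H₀.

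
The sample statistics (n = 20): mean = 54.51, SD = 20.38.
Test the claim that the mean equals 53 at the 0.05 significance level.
One-sample t-test:
H₀: μ = 53
H₁: μ ≠ 53
df = n - 1 = 19
t = (x̄ - μ₀) / (s/√n) = (54.51 - 53) / (20.38/√20) = 0.331
p-value = 0.7440

Since p-value > α = 0.05, we fail to reject H₀.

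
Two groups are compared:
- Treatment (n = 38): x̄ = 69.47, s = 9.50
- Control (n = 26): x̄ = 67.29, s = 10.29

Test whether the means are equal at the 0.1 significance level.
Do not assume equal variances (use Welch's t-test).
Welch's two-sample t-test:
H₀: μ₁ = μ₂
H₁: μ₁ ≠ μ₂
s₁²/n₁ = 9.50²/38 = 2.3750,  s₂²/n₂ = 10.29²/26 = 4.0725
SE = √(s₁²/n₁ + s₂²/n₂) = √(2.3750 + 4.0725) = 2.5392
df (Welch-Satterthwaite) = (s₁²/n₁ + s₂²/n₂)² / [(s₁²/n₁)²/(n₁-1) + (s₂²/n₂)²/(n₂-1)] ≈ 50.95
t = (x̄₁ - x̄₂) / SE = (69.47 - 67.29) / 2.5392 = 2.18 / 2.5392 = 0.859
p-value = 0.3946

Since p-value > α = 0.1, we fail to reject H₀.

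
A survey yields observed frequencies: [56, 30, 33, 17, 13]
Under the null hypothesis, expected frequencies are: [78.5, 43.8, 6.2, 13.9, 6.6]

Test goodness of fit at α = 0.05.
Chi-square goodness of fit test:
H₀: observed counts match expected distribution
H₁: observed counts differ from expected distribution
df = k - 1 = 4
χ² = Σ(O - E)²/E
   = (56 - 78.5)²/78.5 + (30 - 43.8)²/43.8 + (33 - 6.2)²/6.2 + (17 - 13.9)²/13.9 + (13 - 6.6)²/6.6
   = 6.449 + 4.348 + 115.845 + 0.691 + 6.206
   = 133.54
p-value < 0.0001

Since p-value < α = 0.05, we reject H₀.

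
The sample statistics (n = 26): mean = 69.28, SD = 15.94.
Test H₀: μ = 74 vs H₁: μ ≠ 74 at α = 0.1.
One-sample t-test:
H₀: μ = 74
H₁: μ ≠ 74
df = n - 1 = 25
t = (x̄ - μ₀) / (s/√n) = (69.28 - 74) / (15.94/√26) = -1.510
p-value = 0.1436

Since p-value > α = 0.1, we fail to reject H₀.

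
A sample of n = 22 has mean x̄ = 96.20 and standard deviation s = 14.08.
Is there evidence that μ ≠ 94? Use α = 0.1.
One-sample t-test:
H₀: μ = 94
H₁: μ ≠ 94
df = n - 1 = 21
t = (x̄ - μ₀) / (s/√n) = (96.20 - 94) / (14.08/√22) = 0.733
p-value = 0.4717

Since p-value > α = 0.1, we fail to reject H₀.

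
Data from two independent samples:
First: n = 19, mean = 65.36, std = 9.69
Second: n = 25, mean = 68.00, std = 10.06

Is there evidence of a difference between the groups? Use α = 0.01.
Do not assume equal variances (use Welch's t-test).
Welch's two-sample t-test:
H₀: μ₁ = μ₂
H₁: μ₁ ≠ μ₂
s₁²/n₁ = 9.69²/19 = 4.9419,  s₂²/n₂ = 10.06²/25 = 4.0481
SE = √(s₁²/n₁ + s₂²/n₂) = √(4.9419 + 4.0481) = 2.9983
df (Welch-Satterthwaite) = (s₁²/n₁ + s₂²/n₂)² / [(s₁²/n₁)²/(n₁-1) + (s₂²/n₂)²/(n₂-1)] ≈ 39.63
t = (x̄₁ - x̄₂) / SE = (65.36 - 68.00) / 2.9983 = -2.64 / 2.9983 = -0.880
p-value = 0.3839

Since p-value > α = 0.01, we fail to reject H₀.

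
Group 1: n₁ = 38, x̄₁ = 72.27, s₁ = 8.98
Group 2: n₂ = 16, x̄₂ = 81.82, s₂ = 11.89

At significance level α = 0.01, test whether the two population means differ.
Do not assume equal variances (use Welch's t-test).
Welch's two-sample t-test:
H₀: μ₁ = μ₂
H₁: μ₁ ≠ μ₂
s₁²/n₁ = 8.98²/38 = 2.1221,  s₂²/n₂ = 11.89²/16 = 8.8358
SE = √(s₁²/n₁ + s₂²/n₂) = √(2.1221 + 8.8358) = 3.3103
df (Welch-Satterthwaite) = (s₁²/n₁ + s₂²/n₂)² / [(s₁²/n₁)²/(n₁-1) + (s₂²/n₂)²/(n₂-1)] ≈ 22.54
t = (x̄₁ - x̄₂) / SE = (72.27 - 81.82) / 3.3103 = -9.55 / 3.3103 = -2.885
p-value = 0.0085

Since p-value < α = 0.01, we reject H₀.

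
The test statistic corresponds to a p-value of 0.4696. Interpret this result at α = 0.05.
Since p = 0.4696 > α = 0.05, fail to reject H₀.
There is insufficient evidence to reject the null hypothesis; the result is not statistically significant at the 0.05 level.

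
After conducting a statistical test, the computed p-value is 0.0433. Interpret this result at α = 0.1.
Since p = 0.0433 < α = 0.1, reject H₀.
There is sufficient evidence to reject the null hypothesis; the result is statistically significant at the 0.1 level.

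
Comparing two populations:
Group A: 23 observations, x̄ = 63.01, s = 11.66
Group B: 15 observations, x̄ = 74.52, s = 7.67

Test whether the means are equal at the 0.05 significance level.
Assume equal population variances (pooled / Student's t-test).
Student's two-sample t-test (equal variances):
H₀: μ₁ = μ₂
H₁: μ₁ ≠ μ₂
df = n₁ + n₂ - 2 = 36
Pooled variance s_p² = [(n₁-1)s₁² + (n₂-1)s₂²] / (n₁ + n₂ - 2) = [(22)(11.66²) + (14)(7.67²)] / 36 = 105.9619
SE = √(s_p²(1/n₁ + 1/n₂)) = √(105.9619 × (1/23 + 1/15)) = 3.4163
t = (x̄₁ - x̄₂) / SE = (63.01 - 74.52) / 3.4163 = -11.51 / 3.4163 = -3.369
p-value = 0.0018

Since p-value < α = 0.05, we reject H₀.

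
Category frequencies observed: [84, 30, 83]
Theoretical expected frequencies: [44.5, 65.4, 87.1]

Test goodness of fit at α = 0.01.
Chi-square goodness of fit test:
H₀: observed counts match expected distribution
H₁: observed counts differ from expected distribution
df = k - 1 = 2
χ² = Σ(O - E)²/E
   = (84 - 44.5)²/44.5 + (30 - 65.4)²/65.4 + (83 - 87.1)²/87.1
   = 35.062 + 19.161 + 0.193
   = 54.42
p-value < 0.0001

Since p-value < α = 0.01, we reject H₀.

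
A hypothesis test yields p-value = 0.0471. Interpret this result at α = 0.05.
Since p = 0.0471 < α = 0.05, reject H₀.
There is sufficient evidence to reject the null hypothesis; the result is statistically significant at the 0.05 level.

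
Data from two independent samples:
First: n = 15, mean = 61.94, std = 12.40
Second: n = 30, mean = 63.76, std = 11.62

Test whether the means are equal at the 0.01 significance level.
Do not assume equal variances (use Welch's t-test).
Welch's two-sample t-test:
H₀: μ₁ = μ₂
H₁: μ₁ ≠ μ₂
s₁²/n₁ = 12.40²/15 = 10.2507,  s₂²/n₂ = 11.62²/30 = 4.5008
SE = √(s₁²/n₁ + s₂²/n₂) = √(10.2507 + 4.5008) = 3.8408
df (Welch-Satterthwaite) = (s₁²/n₁ + s₂²/n₂)² / [(s₁²/n₁)²/(n₁-1) + (s₂²/n₂)²/(n₂-1)] ≈ 26.52
t = (x̄₁ - x̄₂) / SE = (61.94 - 63.76) / 3.8408 = -1.82 / 3.8408 = -0.474
p-value = 0.6395

Since p-value > α = 0.01, we fail to reject H₀.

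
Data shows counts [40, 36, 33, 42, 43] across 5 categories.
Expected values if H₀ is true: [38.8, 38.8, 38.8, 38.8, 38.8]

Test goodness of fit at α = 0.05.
Chi-square goodness of fit test:
H₀: observed counts match expected distribution
H₁: observed counts differ from expected distribution
df = k - 1 = 4
χ² = Σ(O - E)²/E
   = (40 - 38.8)²/38.8 + (36 - 38.8)²/38.8 + (33 - 38.8)²/38.8 + (42 - 38.8)²/38.8 + (43 - 38.8)²/38.8
   = 0.037 + 0.202 + 0.867 + 0.264 + 0.455
   = 1.82
p-value = 0.7680

Since p-value > α = 0.05, we fail to reject H₀.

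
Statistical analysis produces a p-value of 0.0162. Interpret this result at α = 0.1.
Since p = 0.0162 < α = 0.1, reject H₀.
There is sufficient evidence to reject the null hypothesis; the result is statistically significant at the 0.1 level.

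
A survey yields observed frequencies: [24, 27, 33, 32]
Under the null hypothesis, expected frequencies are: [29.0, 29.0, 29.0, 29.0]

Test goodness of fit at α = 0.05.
Chi-square goodness of fit test:
H₀: observed counts match expected distribution
H₁: observed counts differ from expected distribution
df = k - 1 = 3
χ² = Σ(O - E)²/E
   = (24 - 29.0)²/29.0 + (27 - 29.0)²/29.0 + (33 - 29.0)²/29.0 + (32 - 29.0)²/29.0
   = 0.862 + 0.138 + 0.552 + 0.310
   = 1.86
p-value = 0.6015

Since p-value > α = 0.05, we fail to reject H₀.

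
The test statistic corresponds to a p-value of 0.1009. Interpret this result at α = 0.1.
Since p = 0.1009 > α = 0.1, fail to reject H₀.
There is insufficient evidence to reject the null hypothesis; the result is not statistically significant at the 0.1 level.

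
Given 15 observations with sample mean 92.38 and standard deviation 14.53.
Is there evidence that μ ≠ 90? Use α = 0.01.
One-sample t-test:
H₀: μ = 90
H₁: μ ≠ 90
df = n - 1 = 14
t = (x̄ - μ₀) / (s/√n) = (92.38 - 90) / (14.53/√15) = 0.634
p-value = 0.5361

Since p-value > α = 0.01, we fail to reject H₀.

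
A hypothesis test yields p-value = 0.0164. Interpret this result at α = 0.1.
Since p = 0.0164 < α = 0.1, reject H₀.
There is sufficient evidence to reject the null hypothesis; the result is statistically significant at the 0.1 level.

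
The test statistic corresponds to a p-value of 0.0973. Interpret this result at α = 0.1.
Since p = 0.0973 < α = 0.1, reject H₀.
There is sufficient evidence to reject the null hypothesis; the result is statistically significant at the 0.1 level.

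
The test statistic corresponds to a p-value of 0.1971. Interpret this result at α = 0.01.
Since p = 0.1971 > α = 0.01, fail to reject H₀.
There is insufficient evidence to reject the null hypothesis; the result is not statistically significant at the 0.01 level.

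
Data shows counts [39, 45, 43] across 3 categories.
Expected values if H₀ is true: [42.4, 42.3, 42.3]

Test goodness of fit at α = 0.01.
Chi-square goodness of fit test:
H₀: observed counts match expected distribution
H₁: observed counts differ from expected distribution
df = k - 1 = 2
χ² = Σ(O - E)²/E
   = (39 - 42.4)²/42.4 + (45 - 42.3)²/42.3 + (43 - 42.3)²/42.3
   = 0.273 + 0.172 + 0.012
   = 0.46
p-value = 0.7959

Since p-value > α = 0.01, we fail to reject H₀.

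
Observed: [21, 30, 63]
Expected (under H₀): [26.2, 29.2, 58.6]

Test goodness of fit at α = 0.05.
Chi-square goodness of fit test:
H₀: observed counts match expected distribution
H₁: observed counts differ from expected distribution
df = k - 1 = 2
χ² = Σ(O - E)²/E
   = (21 - 26.2)²/26.2 + (30 - 29.2)²/29.2 + (63 - 58.6)²/58.6
   = 1.032 + 0.022 + 0.330
   = 1.38
p-value = 0.5005

Since p-value > α = 0.05, we fail to reject H₀.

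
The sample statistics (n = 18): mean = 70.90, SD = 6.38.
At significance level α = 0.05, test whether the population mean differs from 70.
One-sample t-test:
H₀: μ = 70
H₁: μ ≠ 70
df = n - 1 = 17
t = (x̄ - μ₀) / (s/√n) = (70.90 - 70) / (6.38/√18) = 0.598
p-value = 0.5574

Since p-value > α = 0.05, we fail to reject H₀.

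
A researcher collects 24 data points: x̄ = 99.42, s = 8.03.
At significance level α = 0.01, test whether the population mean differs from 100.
One-sample t-test:
H₀: μ = 100
H₁: μ ≠ 100
df = n - 1 = 23
t = (x̄ - μ₀) / (s/√n) = (99.42 - 100) / (8.03/√24) = -0.354
p-value = 0.7267

Since p-value > α = 0.01, we fail to reject H₀.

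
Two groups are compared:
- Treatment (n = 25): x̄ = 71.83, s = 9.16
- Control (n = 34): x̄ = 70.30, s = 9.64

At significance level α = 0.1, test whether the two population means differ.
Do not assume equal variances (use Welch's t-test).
Welch's two-sample t-test:
H₀: μ₁ = μ₂
H₁: μ₁ ≠ μ₂
s₁²/n₁ = 9.16²/25 = 3.3562,  s₂²/n₂ = 9.64²/34 = 2.7332
SE = √(s₁²/n₁ + s₂²/n₂) = √(3.3562 + 2.7332) = 2.4677
df (Welch-Satterthwaite) = (s₁²/n₁ + s₂²/n₂)² / [(s₁²/n₁)²/(n₁-1) + (s₂²/n₂)²/(n₂-1)] ≈ 53.30
t = (x̄₁ - x̄₂) / SE = (71.83 - 70.30) / 2.4677 = 1.53 / 2.4677 = 0.620
p-value = 0.5379

Since p-value > α = 0.1, we fail to reject H₀.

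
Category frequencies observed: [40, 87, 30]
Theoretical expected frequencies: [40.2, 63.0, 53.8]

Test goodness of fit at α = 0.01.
Chi-square goodness of fit test:
H₀: observed counts match expected distribution
H₁: observed counts differ from expected distribution
df = k - 1 = 2
χ² = Σ(O - E)²/E
   = (40 - 40.2)²/40.2 + (87 - 63.0)²/63.0 + (30 - 53.8)²/53.8
   = 0.001 + 9.143 + 10.529
   = 19.67
p-value = 0.0001

Since p-value < α = 0.01, we reject H₀.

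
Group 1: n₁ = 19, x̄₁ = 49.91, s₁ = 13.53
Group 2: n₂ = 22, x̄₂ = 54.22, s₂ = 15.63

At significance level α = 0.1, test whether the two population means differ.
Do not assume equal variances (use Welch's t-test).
Welch's two-sample t-test:
H₀: μ₁ = μ₂
H₁: μ₁ ≠ μ₂
s₁²/n₁ = 13.53²/19 = 9.6348,  s₂²/n₂ = 15.63²/22 = 11.1044
SE = √(s₁²/n₁ + s₂²/n₂) = √(9.6348 + 11.1044) = 4.5540
df (Welch-Satterthwaite) = (s₁²/n₁ + s₂²/n₂)² / [(s₁²/n₁)²/(n₁-1) + (s₂²/n₂)²/(n₂-1)] ≈ 39.00
t = (x̄₁ - x̄₂) / SE = (49.91 - 54.22) / 4.5540 = -4.31 / 4.5540 = -0.946
p-value = 0.3498

Since p-value > α = 0.1, we fail to reject H₀.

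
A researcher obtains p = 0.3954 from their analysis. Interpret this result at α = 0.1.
Since p = 0.3954 > α = 0.1, fail to reject H₀.
There is insufficient evidence to reject the null hypothesis; the result is not statistically significant at the 0.1 level.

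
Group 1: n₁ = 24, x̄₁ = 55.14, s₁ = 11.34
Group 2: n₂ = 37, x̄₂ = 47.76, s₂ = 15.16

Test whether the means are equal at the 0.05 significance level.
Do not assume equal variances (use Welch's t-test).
Welch's two-sample t-test:
H₀: μ₁ = μ₂
H₁: μ₁ ≠ μ₂
s₁²/n₁ = 11.34²/24 = 5.3581,  s₂²/n₂ = 15.16²/37 = 6.2115
SE = √(s₁²/n₁ + s₂²/n₂) = √(5.3581 + 6.2115) = 3.4014
df (Welch-Satterthwaite) = (s₁²/n₁ + s₂²/n₂)² / [(s₁²/n₁)²/(n₁-1) + (s₂²/n₂)²/(n₂-1)] ≈ 57.70
t = (x̄₁ - x̄₂) / SE = (55.14 - 47.76) / 3.4014 = 7.38 / 3.4014 = 2.170
p-value = 0.0342

Since p-value < α = 0.05, we reject H₀.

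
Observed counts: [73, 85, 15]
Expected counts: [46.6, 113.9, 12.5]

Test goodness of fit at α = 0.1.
Chi-square goodness of fit test:
H₀: observed counts match expected distribution
H₁: observed counts differ from expected distribution
df = k - 1 = 2
χ² = Σ(O - E)²/E
   = (73 - 46.6)²/46.6 + (85 - 113.9)²/113.9 + (15 - 12.5)²/12.5
   = 14.956 + 7.333 + 0.500
   = 22.79
p-value < 0.0001

Since p-value < α = 0.1, we reject H₀.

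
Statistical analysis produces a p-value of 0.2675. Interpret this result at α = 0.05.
Since p = 0.2675 > α = 0.05, fail to reject H₀.
There is insufficient evidence to reject the null hypothesis; the result is not statistically significant at the 0.05 level.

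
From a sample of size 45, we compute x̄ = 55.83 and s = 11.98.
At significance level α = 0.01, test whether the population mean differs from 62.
One-sample t-test:
H₀: μ = 62
H₁: μ ≠ 62
df = n - 1 = 44
t = (x̄ - μ₀) / (s/√n) = (55.83 - 62) / (11.98/√45) = -3.455
p-value = 0.0012

Since p-value < α = 0.01, we reject H₀.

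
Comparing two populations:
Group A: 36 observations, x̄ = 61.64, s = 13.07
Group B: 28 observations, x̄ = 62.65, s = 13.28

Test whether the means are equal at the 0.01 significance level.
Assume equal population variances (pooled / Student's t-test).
Student's two-sample t-test (equal variances):
H₀: μ₁ = μ₂
H₁: μ₁ ≠ μ₂
df = n₁ + n₂ - 2 = 62
Pooled variance s_p² = [(n₁-1)s₁² + (n₂-1)s₂²] / (n₁ + n₂ - 2) = [(35)(13.07²) + (27)(13.28²)] / 62 = 173.2346
SE = √(s_p²(1/n₁ + 1/n₂)) = √(173.2346 × (1/36 + 1/28)) = 3.3165
t = (x̄₁ - x̄₂) / SE = (61.64 - 62.65) / 3.3165 = -1.01 / 3.3165 = -0.305
p-value = 0.7617

Since p-value > α = 0.01, we fail to reject H₀.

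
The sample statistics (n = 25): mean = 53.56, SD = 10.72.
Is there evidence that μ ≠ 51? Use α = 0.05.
One-sample t-test:
H₀: μ = 51
H₁: μ ≠ 51
df = n - 1 = 24
t = (x̄ - μ₀) / (s/√n) = (53.56 - 51) / (10.72/√25) = 1.194
p-value = 0.2441

Since p-value > α = 0.05, we fail to reject H₀.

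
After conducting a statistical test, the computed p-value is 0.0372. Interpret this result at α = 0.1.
Since p = 0.0372 < α = 0.1, reject H₀.
There is sufficient evidence to reject the null hypothesis; the result is statistically significant at the 0.1 level.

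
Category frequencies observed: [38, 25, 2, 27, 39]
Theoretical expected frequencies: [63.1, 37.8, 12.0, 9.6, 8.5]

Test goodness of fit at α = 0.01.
Chi-square goodness of fit test:
H₀: observed counts match expected distribution
H₁: observed counts differ from expected distribution
df = k - 1 = 4
χ² = Σ(O - E)²/E
   = (38 - 63.1)²/63.1 + (25 - 37.8)²/37.8 + (2 - 12.0)²/12.0 + (27 - 9.6)²/9.6 + (39 - 8.5)²/8.5
   = 9.984 + 4.334 + 8.333 + 31.537 + 109.441
   = 163.63
p-value < 0.0001

Since p-value < α = 0.01, we reject H₀.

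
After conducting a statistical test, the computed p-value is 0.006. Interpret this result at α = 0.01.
Since p = 0.006 < α = 0.01, reject H₀.
There is sufficient evidence to reject the null hypothesis; the result is statistically significant at the 0.01 level.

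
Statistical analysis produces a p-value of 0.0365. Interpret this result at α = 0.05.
Since p = 0.0365 < α = 0.05, reject H₀.
There is sufficient evidence to reject the null hypothesis; the result is statistically significant at the 0.05 level.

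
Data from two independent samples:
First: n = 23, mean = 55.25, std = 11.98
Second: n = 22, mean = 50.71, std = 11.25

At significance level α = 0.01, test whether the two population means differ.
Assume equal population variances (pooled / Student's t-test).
Student's two-sample t-test (equal variances):
H₀: μ₁ = μ₂
H₁: μ₁ ≠ μ₂
df = n₁ + n₂ - 2 = 43
Pooled variance s_p² = [(n₁-1)s₁² + (n₂-1)s₂²] / (n₁ + n₂ - 2) = [(22)(11.98²) + (21)(11.25²)] / 43 = 135.2386
SE = √(s_p²(1/n₁ + 1/n₂)) = √(135.2386 × (1/23 + 1/22)) = 3.4680
t = (x̄₁ - x̄₂) / SE = (55.25 - 50.71) / 3.4680 = 4.54 / 3.4680 = 1.309
p-value = 0.1975

Since p-value > α = 0.01, we fail to reject H₀.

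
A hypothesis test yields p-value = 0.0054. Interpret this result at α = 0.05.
Since p = 0.0054 < α = 0.05, reject H₀.
There is sufficient evidence to reject the null hypothesis; the result is statistically significant at the 0.05 level.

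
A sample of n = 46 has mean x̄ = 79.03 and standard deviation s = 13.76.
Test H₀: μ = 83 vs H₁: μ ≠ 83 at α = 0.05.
One-sample t-test:
H₀: μ = 83
H₁: μ ≠ 83
df = n - 1 = 45
t = (x̄ - μ₀) / (s/√n) = (79.03 - 83) / (13.76/√46) = -1.957
p-value = 0.0566

Since p-value > α = 0.05, we fail to reject H₀.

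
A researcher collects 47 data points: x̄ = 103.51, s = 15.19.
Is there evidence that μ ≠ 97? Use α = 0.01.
One-sample t-test:
H₀: μ = 97
H₁: μ ≠ 97
df = n - 1 = 46
t = (x̄ - μ₀) / (s/√n) = (103.51 - 97) / (15.19/√47) = 2.938
p-value = 0.0051

Since p-value < α = 0.01, we reject H₀.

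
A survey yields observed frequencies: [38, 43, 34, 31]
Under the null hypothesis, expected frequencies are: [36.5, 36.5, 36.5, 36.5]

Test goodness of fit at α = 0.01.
Chi-square goodness of fit test:
H₀: observed counts match expected distribution
H₁: observed counts differ from expected distribution
df = k - 1 = 3
χ² = Σ(O - E)²/E
   = (38 - 36.5)²/36.5 + (43 - 36.5)²/36.5 + (34 - 36.5)²/36.5 + (31 - 36.5)²/36.5
   = 0.062 + 1.158 + 0.171 + 0.829
   = 2.22
p-value = 0.5282

Since p-value > α = 0.01, we fail to reject H₀.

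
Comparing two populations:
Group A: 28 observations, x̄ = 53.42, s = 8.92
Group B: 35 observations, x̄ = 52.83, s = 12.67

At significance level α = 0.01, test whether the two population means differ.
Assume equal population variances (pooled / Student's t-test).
Student's two-sample t-test (equal variances):
H₀: μ₁ = μ₂
H₁: μ₁ ≠ μ₂
df = n₁ + n₂ - 2 = 61
Pooled variance s_p² = [(n₁-1)s₁² + (n₂-1)s₂²] / (n₁ + n₂ - 2) = [(27)(8.92²) + (34)(12.67²)] / 61 = 124.6930
SE = √(s_p²(1/n₁ + 1/n₂)) = √(124.6930 × (1/28 + 1/35)) = 2.8313
t = (x̄₁ - x̄₂) / SE = (53.42 - 52.83) / 2.8313 = 0.59 / 2.8313 = 0.208
p-value = 0.8356

Since p-value > α = 0.01, we fail to reject H₀.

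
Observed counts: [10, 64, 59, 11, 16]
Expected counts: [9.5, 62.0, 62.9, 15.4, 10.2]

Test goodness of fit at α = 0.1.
Chi-square goodness of fit test:
H₀: observed counts match expected distribution
H₁: observed counts differ from expected distribution
df = k - 1 = 4
χ² = Σ(O - E)²/E
   = (10 - 9.5)²/9.5 + (64 - 62.0)²/62.0 + (59 - 62.9)²/62.9 + (11 - 15.4)²/15.4 + (16 - 10.2)²/10.2
   = 0.026 + 0.065 + 0.242 + 1.257 + 3.298
   = 4.89
p-value = 0.2990

Since p-value > α = 0.1, we fail to reject H₀.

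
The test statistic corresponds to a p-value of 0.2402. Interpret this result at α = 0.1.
Since p = 0.2402 > α = 0.1, fail to reject H₀.
There is insufficient evidence to reject the null hypothesis; the result is not statistically significant at the 0.1 level.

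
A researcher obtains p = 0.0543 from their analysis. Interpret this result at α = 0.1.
Since p = 0.0543 < α = 0.1, reject H₀.
There is sufficient evidence to reject the null hypothesis; the result is statistically significant at the 0.1 level.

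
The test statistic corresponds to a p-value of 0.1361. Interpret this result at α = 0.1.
Since p = 0.1361 > α = 0.1, fail to reject H₀.
There is insufficient evidence to reject the null hypothesis; the result is not statistically significant at the 0.1 level.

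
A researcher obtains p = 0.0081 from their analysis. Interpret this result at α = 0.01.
Since p = 0.0081 < α = 0.01, reject H₀.
There is sufficient evidence to reject the null hypothesis; the result is statistically significant at the 0.01 level.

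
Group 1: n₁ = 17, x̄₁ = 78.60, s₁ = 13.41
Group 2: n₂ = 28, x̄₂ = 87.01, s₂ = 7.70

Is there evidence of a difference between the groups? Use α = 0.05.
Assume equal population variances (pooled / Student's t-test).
Student's two-sample t-test (equal variances):
H₀: μ₁ = μ₂
H₁: μ₁ ≠ μ₂
df = n₁ + n₂ - 2 = 43
Pooled variance s_p² = [(n₁-1)s₁² + (n₂-1)s₂²] / (n₁ + n₂ - 2) = [(16)(13.41²) + (27)(7.70²)] / 43 = 104.1414
SE = √(s_p²(1/n₁ + 1/n₂)) = √(104.1414 × (1/17 + 1/28)) = 3.1377
t = (x̄₁ - x̄₂) / SE = (78.60 - 87.01) / 3.1377 = -8.41 / 3.1377 = -2.680
p-value = 0.0104

Since p-value < α = 0.05, we reject H₀.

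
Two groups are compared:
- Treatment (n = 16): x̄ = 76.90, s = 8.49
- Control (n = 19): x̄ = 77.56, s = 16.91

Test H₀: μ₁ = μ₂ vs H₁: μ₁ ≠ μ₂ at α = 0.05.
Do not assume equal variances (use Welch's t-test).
Welch's two-sample t-test:
H₀: μ₁ = μ₂
H₁: μ₁ ≠ μ₂
s₁²/n₁ = 8.49²/16 = 4.5050,  s₂²/n₂ = 16.91²/19 = 15.0499
SE = √(s₁²/n₁ + s₂²/n₂) = √(4.5050 + 15.0499) = 4.4221
df (Welch-Satterthwaite) = (s₁²/n₁ + s₂²/n₂)² / [(s₁²/n₁)²/(n₁-1) + (s₂²/n₂)²/(n₂-1)] ≈ 27.44
t = (x̄₁ - x̄₂) / SE = (76.90 - 77.56) / 4.4221 = -0.66 / 4.4221 = -0.149
p-value = 0.8824

Since p-value > α = 0.05, we fail to reject H₀.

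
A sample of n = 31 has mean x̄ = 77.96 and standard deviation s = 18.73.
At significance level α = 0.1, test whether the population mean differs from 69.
One-sample t-test:
H₀: μ = 69
H₁: μ ≠ 69
df = n - 1 = 30
t = (x̄ - μ₀) / (s/√n) = (77.96 - 69) / (18.73/√31) = 2.663
p-value = 0.0123

Since p-value < α = 0.1, we reject H₀.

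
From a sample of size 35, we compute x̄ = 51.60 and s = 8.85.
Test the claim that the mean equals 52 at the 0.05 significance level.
One-sample t-test:
H₀: μ = 52
H₁: μ ≠ 52
df = n - 1 = 34
t = (x̄ - μ₀) / (s/√n) = (51.60 - 52) / (8.85/√35) = -0.267
p-value = 0.7908

Since p-value > α = 0.05, we fail to reject H₀.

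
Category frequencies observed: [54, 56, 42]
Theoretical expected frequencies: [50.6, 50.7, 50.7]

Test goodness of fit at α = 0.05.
Chi-square goodness of fit test:
H₀: observed counts match expected distribution
H₁: observed counts differ from expected distribution
df = k - 1 = 2
χ² = Σ(O - E)²/E
   = (54 - 50.6)²/50.6 + (56 - 50.7)²/50.7 + (42 - 50.7)²/50.7
   = 0.228 + 0.554 + 1.493
   = 2.28
p-value = 0.3206

Since p-value > α = 0.05, we fail to reject H₀.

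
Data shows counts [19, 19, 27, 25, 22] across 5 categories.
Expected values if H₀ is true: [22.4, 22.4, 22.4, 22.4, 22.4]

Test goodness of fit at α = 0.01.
Chi-square goodness of fit test:
H₀: observed counts match expected distribution
H₁: observed counts differ from expected distribution
df = k - 1 = 4
χ² = Σ(O - E)²/E
   = (19 - 22.4)²/22.4 + (19 - 22.4)²/22.4 + (27 - 22.4)²/22.4 + (25 - 22.4)²/22.4 + (22 - 22.4)²/22.4
   = 0.516 + 0.516 + 0.945 + 0.302 + 0.007
   = 2.29
p-value = 0.6834

Since p-value > α = 0.01, we fail to reject H₀.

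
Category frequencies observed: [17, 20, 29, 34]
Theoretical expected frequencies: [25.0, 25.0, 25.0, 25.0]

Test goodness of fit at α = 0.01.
Chi-square goodness of fit test:
H₀: observed counts match expected distribution
H₁: observed counts differ from expected distribution
df = k - 1 = 3
χ² = Σ(O - E)²/E
   = (17 - 25.0)²/25.0 + (20 - 25.0)²/25.0 + (29 - 25.0)²/25.0 + (34 - 25.0)²/25.0
   = 2.560 + 1.000 + 0.640 + 3.240
   = 7.44
p-value = 0.0591

Since p-value > α = 0.01, we fail to reject H₀.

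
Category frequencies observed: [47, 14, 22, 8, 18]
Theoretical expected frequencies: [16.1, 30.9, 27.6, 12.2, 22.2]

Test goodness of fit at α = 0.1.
Chi-square goodness of fit test:
H₀: observed counts match expected distribution
H₁: observed counts differ from expected distribution
df = k - 1 = 4
χ² = Σ(O - E)²/E
   = (47 - 16.1)²/16.1 + (14 - 30.9)²/30.9 + (22 - 27.6)²/27.6 + (8 - 12.2)²/12.2 + (18 - 22.2)²/22.2
   = 59.305 + 9.243 + 1.136 + 1.446 + 0.795
   = 71.92
p-value < 0.0001

Since p-value < α = 0.1, we reject H₀.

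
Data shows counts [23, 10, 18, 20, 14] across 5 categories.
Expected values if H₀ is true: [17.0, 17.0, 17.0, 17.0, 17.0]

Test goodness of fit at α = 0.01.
Chi-square goodness of fit test:
H₀: observed counts match expected distribution
H₁: observed counts differ from expected distribution
df = k - 1 = 4
χ² = Σ(O - E)²/E
   = (23 - 17.0)²/17.0 + (10 - 17.0)²/17.0 + (18 - 17.0)²/17.0 + (20 - 17.0)²/17.0 + (14 - 17.0)²/17.0
   = 2.118 + 2.882 + 0.059 + 0.529 + 0.529
   = 6.12
p-value = 0.1905

Since p-value > α = 0.01, we fail to reject H₀.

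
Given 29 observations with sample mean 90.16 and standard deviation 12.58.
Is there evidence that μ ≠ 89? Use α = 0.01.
One-sample t-test:
H₀: μ = 89
H₁: μ ≠ 89
df = n - 1 = 28
t = (x̄ - μ₀) / (s/√n) = (90.16 - 89) / (12.58/√29) = 0.497
p-value = 0.6234

Since p-value > α = 0.01, we fail to reject H₀.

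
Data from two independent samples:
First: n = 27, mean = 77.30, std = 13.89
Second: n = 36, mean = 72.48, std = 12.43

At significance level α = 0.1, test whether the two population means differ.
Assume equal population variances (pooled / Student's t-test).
Student's two-sample t-test (equal variances):
H₀: μ₁ = μ₂
H₁: μ₁ ≠ μ₂
df = n₁ + n₂ - 2 = 61
Pooled variance s_p² = [(n₁-1)s₁² + (n₂-1)s₂²] / (n₁ + n₂ - 2) = [(26)(13.89²) + (35)(12.43²)] / 61 = 170.8837
SE = √(s_p²(1/n₁ + 1/n₂)) = √(170.8837 × (1/27 + 1/36)) = 3.3280
t = (x̄₁ - x̄₂) / SE = (77.30 - 72.48) / 3.3280 = 4.82 / 3.3280 = 1.448
p-value = 0.1527

Since p-value > α = 0.1, we fail to reject H₀.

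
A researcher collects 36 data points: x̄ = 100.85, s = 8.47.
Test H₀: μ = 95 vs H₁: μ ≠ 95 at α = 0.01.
One-sample t-test:
H₀: μ = 95
H₁: μ ≠ 95
df = n - 1 = 35
t = (x̄ - μ₀) / (s/√n) = (100.85 - 95) / (8.47/√36) = 4.144
p-value = 0.0002

Since p-value < α = 0.01, we reject H₀.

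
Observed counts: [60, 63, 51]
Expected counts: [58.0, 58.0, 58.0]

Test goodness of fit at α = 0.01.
Chi-square goodness of fit test:
H₀: observed counts match expected distribution
H₁: observed counts differ from expected distribution
df = k - 1 = 2
χ² = Σ(O - E)²/E
   = (60 - 58.0)²/58.0 + (63 - 58.0)²/58.0 + (51 - 58.0)²/58.0
   = 0.069 + 0.431 + 0.845
   = 1.34
p-value = 0.5105

Since p-value > α = 0.01, we fail to reject H₀.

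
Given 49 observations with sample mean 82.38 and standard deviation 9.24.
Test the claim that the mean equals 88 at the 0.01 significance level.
One-sample t-test:
H₀: μ = 88
H₁: μ ≠ 88
df = n - 1 = 48
t = (x̄ - μ₀) / (s/√n) = (82.38 - 88) / (9.24/√49) = -4.258
p-value = 0.0001

Since p-value < α = 0.01, we reject H₀.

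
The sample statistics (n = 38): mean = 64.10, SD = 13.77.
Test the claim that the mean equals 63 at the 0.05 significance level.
One-sample t-test:
H₀: μ = 63
H₁: μ ≠ 63
df = n - 1 = 37
t = (x̄ - μ₀) / (s/√n) = (64.10 - 63) / (13.77/√38) = 0.492
p-value = 0.6253

Since p-value > α = 0.05, we fail to reject H₀.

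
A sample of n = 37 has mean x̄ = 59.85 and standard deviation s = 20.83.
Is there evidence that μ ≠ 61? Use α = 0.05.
One-sample t-test:
H₀: μ = 61
H₁: μ ≠ 61
df = n - 1 = 36
t = (x̄ - μ₀) / (s/√n) = (59.85 - 61) / (20.83/√37) = -0.336
p-value = 0.7390

Since p-value > α = 0.05, we fail to reject H₀.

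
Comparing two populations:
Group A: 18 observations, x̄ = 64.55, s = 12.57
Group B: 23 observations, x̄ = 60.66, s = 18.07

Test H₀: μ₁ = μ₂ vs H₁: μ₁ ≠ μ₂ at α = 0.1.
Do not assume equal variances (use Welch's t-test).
Welch's two-sample t-test:
H₀: μ₁ = μ₂
H₁: μ₁ ≠ μ₂
s₁²/n₁ = 12.57²/18 = 8.7781,  s₂²/n₂ = 18.07²/23 = 14.1967
SE = √(s₁²/n₁ + s₂²/n₂) = √(8.7781 + 14.1967) = 4.7932
df (Welch-Satterthwaite) = (s₁²/n₁ + s₂²/n₂)² / [(s₁²/n₁)²/(n₁-1) + (s₂²/n₂)²/(n₂-1)] ≈ 38.55
t = (x̄₁ - x̄₂) / SE = (64.55 - 60.66) / 4.7932 = 3.89 / 4.7932 = 0.812
p-value = 0.4220

Since p-value > α = 0.1, we fail to reject H₀.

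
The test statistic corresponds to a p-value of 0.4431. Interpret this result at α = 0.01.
Since p = 0.4431 > α = 0.01, fail to reject H₀.
There is insufficient evidence to reject the null hypothesis; the result is not statistically significant at the 0.01 level.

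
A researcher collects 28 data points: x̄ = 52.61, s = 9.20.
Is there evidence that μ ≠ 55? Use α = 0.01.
One-sample t-test:
H₀: μ = 55
H₁: μ ≠ 55
df = n - 1 = 27
t = (x̄ - μ₀) / (s/√n) = (52.61 - 55) / (9.20/√28) = -1.375
p-value = 0.1805

Since p-value > α = 0.01, we fail to reject H₀.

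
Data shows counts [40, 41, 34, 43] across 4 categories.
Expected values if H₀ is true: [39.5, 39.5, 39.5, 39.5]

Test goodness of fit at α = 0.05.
Chi-square goodness of fit test:
H₀: observed counts match expected distribution
H₁: observed counts differ from expected distribution
df = k - 1 = 3
χ² = Σ(O - E)²/E
   = (40 - 39.5)²/39.5 + (41 - 39.5)²/39.5 + (34 - 39.5)²/39.5 + (43 - 39.5)²/39.5
   = 0.006 + 0.057 + 0.766 + 0.310
   = 1.14
p-value = 0.7676

Since p-value > α = 0.05, we fail to reject H₀.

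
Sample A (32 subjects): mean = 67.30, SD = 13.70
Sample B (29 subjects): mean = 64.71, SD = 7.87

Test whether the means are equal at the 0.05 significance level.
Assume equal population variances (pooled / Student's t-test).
Student's two-sample t-test (equal variances):
H₀: μ₁ = μ₂
H₁: μ₁ ≠ μ₂
df = n₁ + n₂ - 2 = 59
Pooled variance s_p² = [(n₁-1)s₁² + (n₂-1)s₂²] / (n₁ + n₂ - 2) = [(31)(13.70²) + (28)(7.87²)] / 59 = 128.0106
SE = √(s_p²(1/n₁ + 1/n₂)) = √(128.0106 × (1/32 + 1/29)) = 2.9008
t = (x̄₁ - x̄₂) / SE = (67.30 - 64.71) / 2.9008 = 2.59 / 2.9008 = 0.893
p-value = 0.3756

Since p-value > α = 0.05, we fail to reject H₀.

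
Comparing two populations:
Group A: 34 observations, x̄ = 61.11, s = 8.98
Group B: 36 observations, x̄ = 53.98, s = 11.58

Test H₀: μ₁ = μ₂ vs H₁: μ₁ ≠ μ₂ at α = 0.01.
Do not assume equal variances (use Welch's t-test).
Welch's two-sample t-test:
H₀: μ₁ = μ₂
H₁: μ₁ ≠ μ₂
s₁²/n₁ = 8.98²/34 = 2.3718,  s₂²/n₂ = 11.58²/36 = 3.7249
SE = √(s₁²/n₁ + s₂²/n₂) = √(2.3718 + 3.7249) = 2.4691
df (Welch-Satterthwaite) = (s₁²/n₁ + s₂²/n₂)² / [(s₁²/n₁)²/(n₁-1) + (s₂²/n₂)²/(n₂-1)] ≈ 65.57
t = (x̄₁ - x̄₂) / SE = (61.11 - 53.98) / 2.4691 = 7.13 / 2.4691 = 2.888
p-value = 0.0053

Since p-value < α = 0.01, we reject H₀.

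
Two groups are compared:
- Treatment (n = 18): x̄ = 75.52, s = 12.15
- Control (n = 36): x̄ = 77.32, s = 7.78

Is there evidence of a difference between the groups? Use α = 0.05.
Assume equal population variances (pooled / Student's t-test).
Student's two-sample t-test (equal variances):
H₀: μ₁ = μ₂
H₁: μ₁ ≠ μ₂
df = n₁ + n₂ - 2 = 52
Pooled variance s_p² = [(n₁-1)s₁² + (n₂-1)s₂²] / (n₁ + n₂ - 2) = [(17)(12.15²) + (35)(7.78²)] / 52 = 89.0015
SE = √(s_p²(1/n₁ + 1/n₂)) = √(89.0015 × (1/18 + 1/36)) = 2.7234
t = (x̄₁ - x̄₂) / SE = (75.52 - 77.32) / 2.7234 = -1.80 / 2.7234 = -0.661
p-value = 0.5116

Since p-value > α = 0.05, we fail to reject H₀.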